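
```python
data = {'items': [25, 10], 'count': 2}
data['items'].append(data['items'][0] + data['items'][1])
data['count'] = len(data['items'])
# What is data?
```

After line 1: data = {'items': [25, 10], 'count': 2}
After line 2 (append 25 + 10 = 35): data = {'items': [25, 10, 35], 'count': 2}
After line 3 (count = len(items) = 3): data = {'items': [25, 10, 35], 'count': 3}

{'items': [25, 10, 35], 'count': 3}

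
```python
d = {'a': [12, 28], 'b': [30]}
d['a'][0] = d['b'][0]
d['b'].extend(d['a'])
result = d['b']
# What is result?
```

After line 1: d = {'a': [12, 28], 'b': [30]}
After line 2 (a[0] = b[0] = 30): d = {'a': [30, 28], 'b': [30]}
After line 3 (b.extend(a) appends [30, 28]): d = {'a': [30, 28], 'b': [30, 30, 28]}
After line 4: result = d['b'] = [30, 30, 28]

[30, 30, 28]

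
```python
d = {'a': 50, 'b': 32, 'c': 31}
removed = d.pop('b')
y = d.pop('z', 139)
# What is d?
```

After line 1: d = {'a': 50, 'b': 32, 'c': 31}
After line 2 (pop 'b' returns 32): d = {'a': 50, 'c': 31}, removed = 32
After line 3 (pop 'z' missing, returns default 139): d = {'a': 50, 'c': 31}, y = 139

{'a': 50, 'c': 31}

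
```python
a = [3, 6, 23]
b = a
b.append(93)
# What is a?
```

After line 1: a = [3, 6, 23]
After line 2 (b = a is an alias, same object): a = [3, 6, 23], b = [3, 6, 23]
After line 3 (b.append mutates the shared list): a = [3, 6, 23, 93], b = [3, 6, 23, 93]

[3, 6, 23, 93]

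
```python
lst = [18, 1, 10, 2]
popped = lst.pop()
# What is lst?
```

[18, 1, 10]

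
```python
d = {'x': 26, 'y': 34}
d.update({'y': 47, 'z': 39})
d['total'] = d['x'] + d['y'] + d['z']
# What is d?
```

After line 1: d = {'x': 26, 'y': 34}
After line 2 (y overwritten, z added): d = {'x': 26, 'y': 47, 'z': 39}
After line 3 (total = 26 + 47 + 39 = 112): d = {'x': 26, 'y': 47, 'z': 39, 'total': 112}

{'x': 26, 'y': 47, 'z': 39, 'total': 112}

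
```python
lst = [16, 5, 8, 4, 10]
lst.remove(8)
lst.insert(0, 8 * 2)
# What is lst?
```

After line 1: lst = [16, 5, 8, 4, 10]
After line 2 (remove first 8): lst = [16, 5, 4, 10]
After line 3 (insert 16 at index 0): lst = [16, 16, 5, 4, 10]

[16, 16, 5, 4, 10]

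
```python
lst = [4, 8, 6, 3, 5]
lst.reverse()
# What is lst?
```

[5, 3, 6, 8, 4]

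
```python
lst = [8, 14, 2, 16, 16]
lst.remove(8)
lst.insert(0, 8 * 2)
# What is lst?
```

After line 1: lst = [8, 14, 2, 16, 16]
After line 2 (remove first 8): lst = [14, 2, 16, 16]
After line 3 (insert 16 at index 0): lst = [16, 14, 2, 16, 16]

[16, 14, 2, 16, 16]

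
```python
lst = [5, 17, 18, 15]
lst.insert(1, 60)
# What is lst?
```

[5, 60, 17, 18, 15]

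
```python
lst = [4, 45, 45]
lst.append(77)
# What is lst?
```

[4, 45, 45, 77]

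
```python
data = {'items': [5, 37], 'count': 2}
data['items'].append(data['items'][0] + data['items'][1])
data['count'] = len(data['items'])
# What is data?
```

After line 1: data = {'items': [5, 37], 'count': 2}
After line 2 (append 5 + 37 = 42): data = {'items': [5, 37, 42], 'count': 2}
After line 3 (count = len(items) = 3): data = {'items': [5, 37, 42], 'count': 3}

{'items': [5, 37, 42], 'count': 3}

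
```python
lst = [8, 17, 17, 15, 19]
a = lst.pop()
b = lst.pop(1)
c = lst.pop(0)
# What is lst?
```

After line 1: lst = [8, 17, 17, 15, 19]
After line 2 (pop() -> a = 19): lst = [8, 17, 17, 15]
After line 3 (pop(1) -> b = 17): lst = [8, 17, 15]
After line 4 (pop(0) -> c = 8): lst = [17, 15]

[17, 15]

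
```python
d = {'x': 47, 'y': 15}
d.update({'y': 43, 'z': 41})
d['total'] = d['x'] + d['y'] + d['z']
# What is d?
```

After line 1: d = {'x': 47, 'y': 15}
After line 2 (y overwritten, z added): d = {'x': 47, 'y': 43, 'z': 41}
After line 3 (total = 47 + 43 + 41 = 131): d = {'x': 47, 'y': 43, 'z': 41, 'total': 131}

{'x': 47, 'y': 43, 'z': 41, 'total': 131}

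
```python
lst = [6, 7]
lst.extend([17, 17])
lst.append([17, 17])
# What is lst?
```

After line 1: lst = [6, 7]
After line 2 (extend unpacks [17, 17]): lst = [6, 7, 17, 17]
After line 3 (append adds [17, 17] as single element): lst = [6, 7, 17, 17, [17, 17]]

[6, 7, 17, 17, [17, 17]]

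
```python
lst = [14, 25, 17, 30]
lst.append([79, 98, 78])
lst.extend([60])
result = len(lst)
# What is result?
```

After line 1: lst = [14, 25, 17, 30]
After line 2 (append adds [79, 98, 78] as single element): lst = [14, 25, 17, 30, [79, 98, 78]]
After line 3 (extend unpacks [60], adds 60): lst = [14, 25, 17, 30, [79, 98, 78], 60]
After line 4: result = len(lst) = 6

6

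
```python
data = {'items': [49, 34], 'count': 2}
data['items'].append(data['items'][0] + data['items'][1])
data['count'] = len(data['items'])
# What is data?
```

After line 1: data = {'items': [49, 34], 'count': 2}
After line 2 (append 49 + 34 = 83): data = {'items': [49, 34, 83], 'count': 2}
After line 3 (count = len(items) = 3): data = {'items': [49, 34, 83], 'count': 3}

{'items': [49, 34, 83], 'count': 3}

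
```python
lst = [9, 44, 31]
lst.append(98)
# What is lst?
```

[9, 44, 31, 98]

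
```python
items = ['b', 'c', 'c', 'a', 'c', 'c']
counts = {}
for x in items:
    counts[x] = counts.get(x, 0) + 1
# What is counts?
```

Initial: counts = {}, items = ['b', 'c', 'c', 'a', 'c', 'c']
See 'b': counts = {'b': 1}
See 'c': counts = {'b': 1, 'c': 1}
See 'c': counts = {'b': 1, 'c': 2}
See 'a': counts = {'b': 1, 'c': 2, 'a': 1}
See 'c': counts = {'b': 1, 'c': 3, 'a': 1}
See 'c': counts = {'b': 1, 'c': 4, 'a': 1}

{'b': 1, 'c': 4, 'a': 1}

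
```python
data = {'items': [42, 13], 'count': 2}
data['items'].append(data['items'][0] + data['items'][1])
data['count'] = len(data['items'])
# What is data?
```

After line 1: data = {'items': [42, 13], 'count': 2}
After line 2 (append 42 + 13 = 55): data = {'items': [42, 13, 55], 'count': 2}
After line 3 (count = len(items) = 3): data = {'items': [42, 13, 55], 'count': 3}

{'items': [42, 13, 55], 'count': 3}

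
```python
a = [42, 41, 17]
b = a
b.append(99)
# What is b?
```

After line 1: a = [42, 41, 17]
After line 2 (b = a is an alias, same object): a = [42, 41, 17], b = [42, 41, 17]
After line 3 (b.append mutates the shared list): a = [42, 41, 17, 99], b = [42, 41, 17, 99]

[42, 41, 17, 99]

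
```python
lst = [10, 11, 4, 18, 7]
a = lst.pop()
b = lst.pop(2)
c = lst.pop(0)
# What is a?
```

After line 1: lst = [10, 11, 4, 18, 7]
After line 2 (pop() -> a = 7): lst = [10, 11, 4, 18]
After line 3 (pop(2) -> b = 4): lst = [10, 11, 18]
After line 4 (pop(0) -> c = 10): lst = [11, 18]

7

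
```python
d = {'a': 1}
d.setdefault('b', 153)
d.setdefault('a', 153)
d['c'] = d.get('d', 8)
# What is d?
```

After line 1: d = {'a': 1}
After line 2 (setdefault adds 'b'=153): d = {'a': 1, 'b': 153}
After line 3 (setdefault 'a' no-op, already exists): d = {'a': 1, 'b': 153}
After line 4 (get('d', 8) returns default since 'd' not in d): d = {'a': 1, 'b': 153, 'c': 8}

{'a': 1, 'b': 153, 'c': 8}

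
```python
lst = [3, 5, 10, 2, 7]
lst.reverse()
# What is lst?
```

[7, 2, 10, 5, 3]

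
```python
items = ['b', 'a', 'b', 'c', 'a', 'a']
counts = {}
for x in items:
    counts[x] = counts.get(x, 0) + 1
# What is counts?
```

Initial: counts = {}, items = ['b', 'a', 'b', 'c', 'a', 'a']
See 'b': counts = {'b': 1}
See 'a': counts = {'b': 1, 'a': 1}
See 'b': counts = {'b': 2, 'a': 1}
See 'c': counts = {'b': 2, 'a': 1, 'c': 1}
See 'a': counts = {'b': 2, 'a': 2, 'c': 1}
See 'a': counts = {'b': 2, 'a': 3, 'c': 1}

{'b': 2, 'a': 3, 'c': 1}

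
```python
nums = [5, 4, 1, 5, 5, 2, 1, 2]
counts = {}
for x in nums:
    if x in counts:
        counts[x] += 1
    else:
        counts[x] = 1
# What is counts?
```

Initial: counts = {}, nums = [5, 4, 1, 5, 5, 2, 1, 2]
See 5: counts = {5: 1}
See 4: counts = {5: 1, 4: 1}
See 1: counts = {5: 1, 4: 1, 1: 1}
See 5: counts = {5: 2, 4: 1, 1: 1}
See 5: counts = {5: 3, 4: 1, 1: 1}
See 2: counts = {5: 3, 4: 1, 1: 1, 2: 1}
See 1: counts = {5: 3, 4: 1, 1: 2, 2: 1}
See 2: counts = {5: 3, 4: 1, 1: 2, 2: 2}

{5: 3, 4: 1, 1: 2, 2: 2}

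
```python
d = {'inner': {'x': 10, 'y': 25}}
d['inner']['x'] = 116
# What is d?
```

After line 1: d = {'inner': {'x': 10, 'y': 25}}
After line 2 (inner x overwritten): d = {'inner': {'x': 116, 'y': 25}}

{'inner': {'x': 116, 'y': 25}}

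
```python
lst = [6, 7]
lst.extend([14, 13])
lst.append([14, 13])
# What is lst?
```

After line 1: lst = [6, 7]
After line 2 (extend unpacks [14, 13]): lst = [6, 7, 14, 13]
After line 3 (append adds [14, 13] as single element): lst = [6, 7, 14, 13, [14, 13]]

[6, 7, 14, 13, [14, 13]]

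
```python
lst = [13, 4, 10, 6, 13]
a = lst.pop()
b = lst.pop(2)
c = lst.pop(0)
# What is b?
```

After line 1: lst = [13, 4, 10, 6, 13]
After line 2 (pop() -> a = 13): lst = [13, 4, 10, 6]
After line 3 (pop(2) -> b = 10): lst = [13, 4, 6]
After line 4 (pop(0) -> c = 13): lst = [4, 6]

10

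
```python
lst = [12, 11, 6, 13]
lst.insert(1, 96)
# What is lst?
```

[12, 96, 11, 6, 13]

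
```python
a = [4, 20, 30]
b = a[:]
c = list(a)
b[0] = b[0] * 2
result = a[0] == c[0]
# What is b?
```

After line 1: a = [4, 20, 30]
After line 2 (b = a[:], copy): a = [4, 20, 30], b = [4, 20, 30]
After line 3 (c = list(a) is a copy, new object): c = [4, 20, 30]
After line 4 (b[0] = 4 * 2 = 8; only b mutates (copy)): a = [4, 20, 30], b = [8, 20, 30], c = [4, 20, 30]
After line 5 (a[0] = 4, c[0] = 4; result = True)

[8, 20, 30]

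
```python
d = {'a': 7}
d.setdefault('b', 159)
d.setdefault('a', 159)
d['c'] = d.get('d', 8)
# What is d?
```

After line 1: d = {'a': 7}
After line 2 (setdefault adds 'b'=159): d = {'a': 7, 'b': 159}
After line 3 (setdefault 'a' no-op, already exists): d = {'a': 7, 'b': 159}
After line 4 (get('d', 8) returns default since 'd' not in d): d = {'a': 7, 'b': 159, 'c': 8}

{'a': 7, 'b': 159, 'c': 8}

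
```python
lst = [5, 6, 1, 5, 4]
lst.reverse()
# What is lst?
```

[4, 5, 1, 6, 5]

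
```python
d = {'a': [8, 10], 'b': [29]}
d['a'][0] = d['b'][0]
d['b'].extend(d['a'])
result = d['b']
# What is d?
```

After line 1: d = {'a': [8, 10], 'b': [29]}
After line 2 (a[0] = b[0] = 29): d = {'a': [29, 10], 'b': [29]}
After line 3 (b.extend(a) appends [29, 10]): d = {'a': [29, 10], 'b': [29, 29, 10]}
After line 4: result = d['b'] = [29, 29, 10]

{'a': [29, 10], 'b': [29, 29, 10]}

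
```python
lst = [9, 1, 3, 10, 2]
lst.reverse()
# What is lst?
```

[2, 10, 3, 1, 9]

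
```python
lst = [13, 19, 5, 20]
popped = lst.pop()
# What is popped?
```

20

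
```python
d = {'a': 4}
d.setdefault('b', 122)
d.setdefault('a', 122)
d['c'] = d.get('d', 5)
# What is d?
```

After line 1: d = {'a': 4}
After line 2 (setdefault adds 'b'=122): d = {'a': 4, 'b': 122}
After line 3 (setdefault 'a' no-op, already exists): d = {'a': 4, 'b': 122}
After line 4 (get('d', 5) returns default since 'd' not in d): d = {'a': 4, 'b': 122, 'c': 5}

{'a': 4, 'b': 122, 'c': 5}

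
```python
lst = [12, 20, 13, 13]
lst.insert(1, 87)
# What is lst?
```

[12, 87, 20, 13, 13]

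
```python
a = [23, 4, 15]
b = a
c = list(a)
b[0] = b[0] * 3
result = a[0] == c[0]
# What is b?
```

After line 1: a = [23, 4, 15]
After line 2 (b = a, alias): a = [23, 4, 15], b = [23, 4, 15]
After line 3 (c = list(a) is a copy, new object): c = [23, 4, 15]
After line 4 (b[0] = 23 * 3 = 69; mutates shared a/b): a = b = [69, 4, 15], c = [23, 4, 15]
After line 5 (a[0] = 69, c[0] = 23; result = False)

[69, 4, 15]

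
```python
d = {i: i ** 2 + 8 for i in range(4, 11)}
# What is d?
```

{4: 24, 5: 33, 6: 44, 7: 57, 8: 72, 9: 89, 10: 108}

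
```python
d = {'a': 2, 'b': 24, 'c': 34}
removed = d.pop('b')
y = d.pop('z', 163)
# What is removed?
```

After line 1: d = {'a': 2, 'b': 24, 'c': 34}
After line 2 (pop 'b' returns 24): d = {'a': 2, 'c': 34}, removed = 24
After line 3 (pop 'z' missing, returns default 163): d = {'a': 2, 'c': 34}, y = 163

24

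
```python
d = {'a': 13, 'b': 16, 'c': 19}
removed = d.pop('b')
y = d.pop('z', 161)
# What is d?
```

After line 1: d = {'a': 13, 'b': 16, 'c': 19}
After line 2 (pop 'b' returns 16): d = {'a': 13, 'c': 19}, removed = 16
After line 3 (pop 'z' missing, returns default 161): d = {'a': 13, 'c': 19}, y = 161

{'a': 13, 'c': 19}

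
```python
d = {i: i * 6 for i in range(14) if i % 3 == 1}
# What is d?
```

{1: 6, 4: 24, 7: 42, 10: 60, 13: 78}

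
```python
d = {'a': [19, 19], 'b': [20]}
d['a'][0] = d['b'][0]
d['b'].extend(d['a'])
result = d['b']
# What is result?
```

After line 1: d = {'a': [19, 19], 'b': [20]}
After line 2 (a[0] = b[0] = 20): d = {'a': [20, 19], 'b': [20]}
After line 3 (b.extend(a) appends [20, 19]): d = {'a': [20, 19], 'b': [20, 20, 19]}
After line 4: result = d['b'] = [20, 20, 19]

[20, 20, 19]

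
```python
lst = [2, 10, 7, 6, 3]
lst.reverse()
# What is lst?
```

[3, 6, 7, 10, 2]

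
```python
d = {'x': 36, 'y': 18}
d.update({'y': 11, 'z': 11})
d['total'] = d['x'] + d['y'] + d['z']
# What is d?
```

After line 1: d = {'x': 36, 'y': 18}
After line 2 (y overwritten, z added): d = {'x': 36, 'y': 11, 'z': 11}
After line 3 (total = 36 + 11 + 11 = 58): d = {'x': 36, 'y': 11, 'z': 11, 'total': 58}

{'x': 36, 'y': 11, 'z': 11, 'total': 58}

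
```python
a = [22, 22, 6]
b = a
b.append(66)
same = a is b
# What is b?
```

After line 1: a = [22, 22, 6]
After line 2 (b = a is an alias, same object): a = [22, 22, 6], b = [22, 22, 6]
After line 3 (b.append mutates the shared list): a = [22, 22, 6, 66], b = [22, 22, 6, 66]
After line 4 (same = a is b; same object -> True): same = True

[22, 22, 6, 66]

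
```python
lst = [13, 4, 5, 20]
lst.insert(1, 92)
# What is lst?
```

[13, 92, 4, 5, 20]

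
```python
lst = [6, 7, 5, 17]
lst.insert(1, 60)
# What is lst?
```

[6, 60, 7, 5, 17]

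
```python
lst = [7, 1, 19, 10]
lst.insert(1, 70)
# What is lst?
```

[7, 70, 1, 19, 10]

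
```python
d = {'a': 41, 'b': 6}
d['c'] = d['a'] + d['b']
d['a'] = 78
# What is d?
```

After line 1: d = {'a': 41, 'b': 6}
After line 2 (d['c'] = 41 + 6): d = {'a': 41, 'b': 6, 'c': 47}
After line 3: d = {'a': 78, 'b': 6, 'c': 47}

{'a': 78, 'b': 6, 'c': 47}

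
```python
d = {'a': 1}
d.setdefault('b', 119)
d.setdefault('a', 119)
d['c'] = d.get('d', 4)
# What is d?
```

After line 1: d = {'a': 1}
After line 2 (setdefault adds 'b'=119): d = {'a': 1, 'b': 119}
After line 3 (setdefault 'a' no-op, already exists): d = {'a': 1, 'b': 119}
After line 4 (get('d', 4) returns default since 'd' not in d): d = {'a': 1, 'b': 119, 'c': 4}

{'a': 1, 'b': 119, 'c': 4}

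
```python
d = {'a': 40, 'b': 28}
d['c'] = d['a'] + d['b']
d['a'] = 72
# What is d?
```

After line 1: d = {'a': 40, 'b': 28}
After line 2 (d['c'] = 40 + 28): d = {'a': 40, 'b': 28, 'c': 68}
After line 3: d = {'a': 72, 'b': 28, 'c': 68}

{'a': 72, 'b': 28, 'c': 68}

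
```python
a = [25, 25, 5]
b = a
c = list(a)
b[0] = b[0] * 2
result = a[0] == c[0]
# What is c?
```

After line 1: a = [25, 25, 5]
After line 2 (b = a, alias): a = [25, 25, 5], b = [25, 25, 5]
After line 3 (c = list(a) is a copy, new object): c = [25, 25, 5]
After line 4 (b[0] = 25 * 2 = 50; mutates shared a/b): a = b = [50, 25, 5], c = [25, 25, 5]
After line 5 (a[0] = 50, c[0] = 25; result = False)

[25, 25, 5]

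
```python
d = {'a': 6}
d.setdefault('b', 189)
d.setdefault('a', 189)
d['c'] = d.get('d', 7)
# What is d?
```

After line 1: d = {'a': 6}
After line 2 (setdefault adds 'b'=189): d = {'a': 6, 'b': 189}
After line 3 (setdefault 'a' no-op, already exists): d = {'a': 6, 'b': 189}
After line 4 (get('d', 7) returns default since 'd' not in d): d = {'a': 6, 'b': 189, 'c': 7}

{'a': 6, 'b': 189, 'c': 7}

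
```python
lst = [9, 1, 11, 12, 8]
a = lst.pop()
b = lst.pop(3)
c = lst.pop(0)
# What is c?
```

After line 1: lst = [9, 1, 11, 12, 8]
After line 2 (pop() -> a = 8): lst = [9, 1, 11, 12]
After line 3 (pop(3) -> b = 12): lst = [9, 1, 11]
After line 4 (pop(0) -> c = 9): lst = [1, 11]

9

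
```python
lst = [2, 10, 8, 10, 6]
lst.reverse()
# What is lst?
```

[6, 10, 8, 10, 2]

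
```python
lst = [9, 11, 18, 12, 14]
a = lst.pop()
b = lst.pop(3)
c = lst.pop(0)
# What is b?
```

After line 1: lst = [9, 11, 18, 12, 14]
After line 2 (pop() -> a = 14): lst = [9, 11, 18, 12]
After line 3 (pop(3) -> b = 12): lst = [9, 11, 18]
After line 4 (pop(0) -> c = 9): lst = [11, 18]

12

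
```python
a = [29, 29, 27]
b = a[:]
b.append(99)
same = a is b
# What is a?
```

After line 1: a = [29, 29, 27]
After line 2 (b = a[:] is a shallow copy, new object): a = [29, 29, 27], b = [29, 29, 27]
After line 3 (append only mutates b): a = [29, 29, 27], b = [29, 29, 27, 99]
After line 4 (same = a is b; different objects -> False): same = False

[29, 29, 27]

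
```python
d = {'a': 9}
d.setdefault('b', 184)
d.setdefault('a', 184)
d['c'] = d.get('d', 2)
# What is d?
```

After line 1: d = {'a': 9}
After line 2 (setdefault adds 'b'=184): d = {'a': 9, 'b': 184}
After line 3 (setdefault 'a' no-op, already exists): d = {'a': 9, 'b': 184}
After line 4 (get('d', 2) returns default since 'd' not in d): d = {'a': 9, 'b': 184, 'c': 2}

{'a': 9, 'b': 184, 'c': 2}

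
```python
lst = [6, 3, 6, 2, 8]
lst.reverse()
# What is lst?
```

[8, 2, 6, 3, 6]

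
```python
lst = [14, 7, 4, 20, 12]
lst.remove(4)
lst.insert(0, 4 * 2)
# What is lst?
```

After line 1: lst = [14, 7, 4, 20, 12]
After line 2 (remove first 4): lst = [14, 7, 20, 12]
After line 3 (insert 8 at index 0): lst = [8, 14, 7, 20, 12]

[8, 14, 7, 20, 12]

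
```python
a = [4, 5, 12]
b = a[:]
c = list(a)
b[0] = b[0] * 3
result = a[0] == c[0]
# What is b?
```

After line 1: a = [4, 5, 12]
After line 2 (b = a[:], copy): a = [4, 5, 12], b = [4, 5, 12]
After line 3 (c = list(a) is a copy, new object): c = [4, 5, 12]
After line 4 (b[0] = 4 * 3 = 12; only b mutates (copy)): a = [4, 5, 12], b = [12, 5, 12], c = [4, 5, 12]
After line 5 (a[0] = 4, c[0] = 4; result = True)

[12, 5, 12]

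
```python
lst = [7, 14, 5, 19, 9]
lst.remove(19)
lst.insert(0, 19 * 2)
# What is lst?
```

After line 1: lst = [7, 14, 5, 19, 9]
After line 2 (remove first 19): lst = [7, 14, 5, 9]
After line 3 (insert 38 at index 0): lst = [38, 7, 14, 5, 9]

[38, 7, 14, 5, 9]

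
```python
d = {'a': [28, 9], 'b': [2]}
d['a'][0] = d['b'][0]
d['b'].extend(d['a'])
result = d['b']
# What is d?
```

After line 1: d = {'a': [28, 9], 'b': [2]}
After line 2 (a[0] = b[0] = 2): d = {'a': [2, 9], 'b': [2]}
After line 3 (b.extend(a) appends [2, 9]): d = {'a': [2, 9], 'b': [2, 2, 9]}
After line 4: result = d['b'] = [2, 2, 9]

{'a': [2, 9], 'b': [2, 2, 9]}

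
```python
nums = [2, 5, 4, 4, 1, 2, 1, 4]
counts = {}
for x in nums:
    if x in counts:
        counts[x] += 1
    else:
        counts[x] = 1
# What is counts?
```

Initial: counts = {}, nums = [2, 5, 4, 4, 1, 2, 1, 4]
See 2: counts = {2: 1}
See 5: counts = {2: 1, 5: 1}
See 4: counts = {2: 1, 5: 1, 4: 1}
See 4: counts = {2: 1, 5: 1, 4: 2}
See 1: counts = {2: 1, 5: 1, 4: 2, 1: 1}
See 2: counts = {2: 2, 5: 1, 4: 2, 1: 1}
See 1: counts = {2: 2, 5: 1, 4: 2, 1: 2}
See 4: counts = {2: 2, 5: 1, 4: 3, 1: 2}

{2: 2, 5: 1, 4: 3, 1: 2}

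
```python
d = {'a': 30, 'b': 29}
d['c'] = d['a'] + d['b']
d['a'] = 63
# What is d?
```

After line 1: d = {'a': 30, 'b': 29}
After line 2 (d['c'] = 30 + 29): d = {'a': 30, 'b': 29, 'c': 59}
After line 3: d = {'a': 63, 'b': 29, 'c': 59}

{'a': 63, 'b': 29, 'c': 59}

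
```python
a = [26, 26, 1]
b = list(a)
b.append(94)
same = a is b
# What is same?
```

After line 1: a = [26, 26, 1]
After line 2 (b = list(a) is a shallow copy, new object): a = [26, 26, 1], b = [26, 26, 1]
After line 3 (append only mutates b): a = [26, 26, 1], b = [26, 26, 1, 94]
After line 4 (same = a is b; different objects -> False): same = False

False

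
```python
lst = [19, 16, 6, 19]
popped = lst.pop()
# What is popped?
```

19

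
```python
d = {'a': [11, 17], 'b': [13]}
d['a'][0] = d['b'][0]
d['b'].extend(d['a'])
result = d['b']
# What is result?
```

After line 1: d = {'a': [11, 17], 'b': [13]}
After line 2 (a[0] = b[0] = 13): d = {'a': [13, 17], 'b': [13]}
After line 3 (b.extend(a) appends [13, 17]): d = {'a': [13, 17], 'b': [13, 13, 17]}
After line 4: result = d['b'] = [13, 13, 17]

[13, 13, 17]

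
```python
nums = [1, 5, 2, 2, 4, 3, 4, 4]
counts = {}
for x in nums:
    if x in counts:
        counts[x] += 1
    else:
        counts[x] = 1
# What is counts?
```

Initial: counts = {}, nums = [1, 5, 2, 2, 4, 3, 4, 4]
See 1: counts = {1: 1}
See 5: counts = {1: 1, 5: 1}
See 2: counts = {1: 1, 5: 1, 2: 1}
See 2: counts = {1: 1, 5: 1, 2: 2}
See 4: counts = {1: 1, 5: 1, 2: 2, 4: 1}
See 3: counts = {1: 1, 5: 1, 2: 2, 4: 1, 3: 1}
See 4: counts = {1: 1, 5: 1, 2: 2, 4: 2, 3: 1}
See 4: counts = {1: 1, 5: 1, 2: 2, 4: 3, 3: 1}

{1: 1, 5: 1, 2: 2, 4: 3, 3: 1}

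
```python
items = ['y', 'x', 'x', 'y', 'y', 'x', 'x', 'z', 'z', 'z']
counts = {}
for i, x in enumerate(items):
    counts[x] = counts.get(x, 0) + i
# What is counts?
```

Initial: counts = {}, items = ['y', 'x', 'x', 'y', 'y', 'x', 'x', 'z', 'z', 'z']
i=0, x='y': counts = {'y': 0}
i=1, x='x': counts = {'y': 0, 'x': 1}
i=2, x='x': counts = {'y': 0, 'x': 3}
i=3, x='y': counts = {'y': 3, 'x': 3}
i=4, x='y': counts = {'y': 7, 'x': 3}
i=5, x='x': counts = {'y': 7, 'x': 8}
i=6, x='x': counts = {'y': 7, 'x': 14}
i=7, x='z': counts = {'y': 7, 'x': 14, 'z': 7}
i=8, x='z': counts = {'y': 7, 'x': 14, 'z': 15}
i=9, x='z': counts = {'y': 7, 'x': 14, 'z': 24}

{'y': 7, 'x': 14, 'z': 24}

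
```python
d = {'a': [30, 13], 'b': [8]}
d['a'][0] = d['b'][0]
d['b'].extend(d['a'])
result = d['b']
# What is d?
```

After line 1: d = {'a': [30, 13], 'b': [8]}
After line 2 (a[0] = b[0] = 8): d = {'a': [8, 13], 'b': [8]}
After line 3 (b.extend(a) appends [8, 13]): d = {'a': [8, 13], 'b': [8, 8, 13]}
After line 4: result = d['b'] = [8, 8, 13]

{'a': [8, 13], 'b': [8, 8, 13]}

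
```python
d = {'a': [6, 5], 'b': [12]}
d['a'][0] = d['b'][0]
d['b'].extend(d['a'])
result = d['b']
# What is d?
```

After line 1: d = {'a': [6, 5], 'b': [12]}
After line 2 (a[0] = b[0] = 12): d = {'a': [12, 5], 'b': [12]}
After line 3 (b.extend(a) appends [12, 5]): d = {'a': [12, 5], 'b': [12, 12, 5]}
After line 4: result = d['b'] = [12, 12, 5]

{'a': [12, 5], 'b': [12, 12, 5]}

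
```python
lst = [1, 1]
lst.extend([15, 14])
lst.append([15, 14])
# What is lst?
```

After line 1: lst = [1, 1]
After line 2 (extend unpacks [15, 14]): lst = [1, 1, 15, 14]
After line 3 (append adds [15, 14] as single element): lst = [1, 1, 15, 14, [15, 14]]

[1, 1, 15, 14, [15, 14]]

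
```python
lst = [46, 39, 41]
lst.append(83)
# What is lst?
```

[46, 39, 41, 83]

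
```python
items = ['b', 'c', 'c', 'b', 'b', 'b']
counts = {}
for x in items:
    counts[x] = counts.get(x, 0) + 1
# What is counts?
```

Initial: counts = {}, items = ['b', 'c', 'c', 'b', 'b', 'b']
See 'b': counts = {'b': 1}
See 'c': counts = {'b': 1, 'c': 1}
See 'c': counts = {'b': 1, 'c': 2}
See 'b': counts = {'b': 2, 'c': 2}
See 'b': counts = {'b': 3, 'c': 2}
See 'b': counts = {'b': 4, 'c': 2}

{'b': 4, 'c': 2}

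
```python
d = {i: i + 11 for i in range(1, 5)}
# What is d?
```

{1: 12, 2: 13, 3: 14, 4: 15}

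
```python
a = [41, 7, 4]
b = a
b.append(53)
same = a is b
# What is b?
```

After line 1: a = [41, 7, 4]
After line 2 (b = a is an alias, same object): a = [41, 7, 4], b = [41, 7, 4]
After line 3 (b.append mutates the shared list): a = [41, 7, 4, 53], b = [41, 7, 4, 53]
After line 4 (same = a is b; same object -> True): same = True

[41, 7, 4, 53]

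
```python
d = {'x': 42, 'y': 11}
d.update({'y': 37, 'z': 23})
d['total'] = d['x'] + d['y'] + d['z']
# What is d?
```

After line 1: d = {'x': 42, 'y': 11}
After line 2 (y overwritten, z added): d = {'x': 42, 'y': 37, 'z': 23}
After line 3 (total = 42 + 37 + 23 = 102): d = {'x': 42, 'y': 37, 'z': 23, 'total': 102}

{'x': 42, 'y': 37, 'z': 23, 'total': 102}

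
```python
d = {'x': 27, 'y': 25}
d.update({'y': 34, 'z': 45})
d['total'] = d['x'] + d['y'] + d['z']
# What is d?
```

After line 1: d = {'x': 27, 'y': 25}
After line 2 (y overwritten, z added): d = {'x': 27, 'y': 34, 'z': 45}
After line 3 (total = 27 + 34 + 45 = 106): d = {'x': 27, 'y': 34, 'z': 45, 'total': 106}

{'x': 27, 'y': 34, 'z': 45, 'total': 106}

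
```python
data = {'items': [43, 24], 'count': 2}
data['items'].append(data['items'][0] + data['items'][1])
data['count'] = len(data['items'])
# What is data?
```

After line 1: data = {'items': [43, 24], 'count': 2}
After line 2 (append 43 + 24 = 67): data = {'items': [43, 24, 67], 'count': 2}
After line 3 (count = len(items) = 3): data = {'items': [43, 24, 67], 'count': 3}

{'items': [43, 24, 67], 'count': 3}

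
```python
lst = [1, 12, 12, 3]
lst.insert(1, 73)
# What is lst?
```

[1, 73, 12, 12, 3]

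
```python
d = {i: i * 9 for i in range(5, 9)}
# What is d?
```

{5: 45, 6: 54, 7: 63, 8: 72}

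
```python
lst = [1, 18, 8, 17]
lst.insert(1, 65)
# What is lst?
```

[1, 65, 18, 8, 17]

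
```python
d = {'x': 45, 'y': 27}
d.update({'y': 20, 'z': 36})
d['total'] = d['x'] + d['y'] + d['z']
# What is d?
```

After line 1: d = {'x': 45, 'y': 27}
After line 2 (y overwritten, z added): d = {'x': 45, 'y': 20, 'z': 36}
After line 3 (total = 45 + 20 + 36 = 101): d = {'x': 45, 'y': 20, 'z': 36, 'total': 101}

{'x': 45, 'y': 20, 'z': 36, 'total': 101}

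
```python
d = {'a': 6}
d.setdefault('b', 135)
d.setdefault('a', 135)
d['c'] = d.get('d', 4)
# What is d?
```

After line 1: d = {'a': 6}
After line 2 (setdefault adds 'b'=135): d = {'a': 6, 'b': 135}
After line 3 (setdefault 'a' no-op, already exists): d = {'a': 6, 'b': 135}
After line 4 (get('d', 4) returns default since 'd' not in d): d = {'a': 6, 'b': 135, 'c': 4}

{'a': 6, 'b': 135, 'c': 4}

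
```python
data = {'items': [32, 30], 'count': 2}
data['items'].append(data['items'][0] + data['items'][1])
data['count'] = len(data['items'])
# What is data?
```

After line 1: data = {'items': [32, 30], 'count': 2}
After line 2 (append 32 + 30 = 62): data = {'items': [32, 30, 62], 'count': 2}
After line 3 (count = len(items) = 3): data = {'items': [32, 30, 62], 'count': 3}

{'items': [32, 30, 62], 'count': 3}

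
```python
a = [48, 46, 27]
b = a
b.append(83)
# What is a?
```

After line 1: a = [48, 46, 27]
After line 2 (b = a is an alias, same object): a = [48, 46, 27], b = [48, 46, 27]
After line 3 (b.append mutates the shared list): a = [48, 46, 27, 83], b = [48, 46, 27, 83]

[48, 46, 27, 83]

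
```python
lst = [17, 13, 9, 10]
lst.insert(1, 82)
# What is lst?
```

[17, 82, 13, 9, 10]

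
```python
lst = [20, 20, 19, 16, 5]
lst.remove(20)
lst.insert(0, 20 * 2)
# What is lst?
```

After line 1: lst = [20, 20, 19, 16, 5]
After line 2 (remove first 20): lst = [20, 19, 16, 5]
After line 3 (insert 40 at index 0): lst = [40, 20, 19, 16, 5]

[40, 20, 19, 16, 5]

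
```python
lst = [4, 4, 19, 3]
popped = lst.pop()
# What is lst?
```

[4, 4, 19]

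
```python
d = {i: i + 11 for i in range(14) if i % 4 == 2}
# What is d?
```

{2: 13, 6: 17, 10: 21}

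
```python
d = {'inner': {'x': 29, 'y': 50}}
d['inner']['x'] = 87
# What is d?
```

After line 1: d = {'inner': {'x': 29, 'y': 50}}
After line 2 (inner x overwritten): d = {'inner': {'x': 87, 'y': 50}}

{'inner': {'x': 87, 'y': 50}}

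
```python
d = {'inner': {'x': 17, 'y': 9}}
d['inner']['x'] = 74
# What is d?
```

After line 1: d = {'inner': {'x': 17, 'y': 9}}
After line 2 (inner x overwritten): d = {'inner': {'x': 74, 'y': 9}}

{'inner': {'x': 74, 'y': 9}}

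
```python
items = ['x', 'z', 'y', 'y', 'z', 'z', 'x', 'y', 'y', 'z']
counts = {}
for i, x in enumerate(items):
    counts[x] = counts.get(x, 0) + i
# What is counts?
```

Initial: counts = {}, items = ['x', 'z', 'y', 'y', 'z', 'z', 'x', 'y', 'y', 'z']
i=0, x='x': counts = {'x': 0}
i=1, x='z': counts = {'x': 0, 'z': 1}
i=2, x='y': counts = {'x': 0, 'z': 1, 'y': 2}
i=3, x='y': counts = {'x': 0, 'z': 1, 'y': 5}
i=4, x='z': counts = {'x': 0, 'z': 5, 'y': 5}
i=5, x='z': counts = {'x': 0, 'z': 10, 'y': 5}
i=6, x='x': counts = {'x': 6, 'z': 10, 'y': 5}
i=7, x='y': counts = {'x': 6, 'z': 10, 'y': 12}
i=8, x='y': counts = {'x': 6, 'z': 10, 'y': 20}
i=9, x='z': counts = {'x': 6, 'z': 19, 'y': 20}

{'x': 6, 'z': 19, 'y': 20}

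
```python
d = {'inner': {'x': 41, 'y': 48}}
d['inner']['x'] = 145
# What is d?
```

After line 1: d = {'inner': {'x': 41, 'y': 48}}
After line 2 (inner x overwritten): d = {'inner': {'x': 145, 'y': 48}}

{'inner': {'x': 145, 'y': 48}}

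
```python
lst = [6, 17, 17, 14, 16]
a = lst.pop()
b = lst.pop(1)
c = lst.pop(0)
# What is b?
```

After line 1: lst = [6, 17, 17, 14, 16]
After line 2 (pop() -> a = 16): lst = [6, 17, 17, 14]
After line 3 (pop(1) -> b = 17): lst = [6, 17, 14]
After line 4 (pop(0) -> c = 6): lst = [17, 14]

17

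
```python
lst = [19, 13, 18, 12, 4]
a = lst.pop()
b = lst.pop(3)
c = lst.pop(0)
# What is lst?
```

After line 1: lst = [19, 13, 18, 12, 4]
After line 2 (pop() -> a = 4): lst = [19, 13, 18, 12]
After line 3 (pop(3) -> b = 12): lst = [19, 13, 18]
After line 4 (pop(0) -> c = 19): lst = [13, 18]

[13, 18]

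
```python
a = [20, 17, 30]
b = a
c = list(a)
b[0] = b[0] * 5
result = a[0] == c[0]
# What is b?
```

After line 1: a = [20, 17, 30]
After line 2 (b = a, alias): a = [20, 17, 30], b = [20, 17, 30]
After line 3 (c = list(a) is a copy, new object): c = [20, 17, 30]
After line 4 (b[0] = 20 * 5 = 100; mutates shared a/b): a = b = [100, 17, 30], c = [20, 17, 30]
After line 5 (a[0] = 100, c[0] = 20; result = False)

[100, 17, 30]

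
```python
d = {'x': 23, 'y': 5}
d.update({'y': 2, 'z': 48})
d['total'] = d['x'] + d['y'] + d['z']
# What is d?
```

After line 1: d = {'x': 23, 'y': 5}
After line 2 (y overwritten, z added): d = {'x': 23, 'y': 2, 'z': 48}
After line 3 (total = 23 + 2 + 48 = 73): d = {'x': 23, 'y': 2, 'z': 48, 'total': 73}

{'x': 23, 'y': 2, 'z': 48, 'total': 73}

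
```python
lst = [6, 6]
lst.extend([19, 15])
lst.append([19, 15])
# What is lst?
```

After line 1: lst = [6, 6]
After line 2 (extend unpacks [19, 15]): lst = [6, 6, 19, 15]
After line 3 (append adds [19, 15] as single element): lst = [6, 6, 19, 15, [19, 15]]

[6, 6, 19, 15, [19, 15]]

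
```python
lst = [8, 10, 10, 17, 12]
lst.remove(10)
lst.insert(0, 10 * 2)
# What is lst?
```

After line 1: lst = [8, 10, 10, 17, 12]
After line 2 (remove first 10): lst = [8, 10, 17, 12]
After line 3 (insert 20 at index 0): lst = [20, 8, 10, 17, 12]

[20, 8, 10, 17, 12]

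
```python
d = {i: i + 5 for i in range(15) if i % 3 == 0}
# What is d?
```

{0: 5, 3: 8, 6: 11, 9: 14, 12: 17}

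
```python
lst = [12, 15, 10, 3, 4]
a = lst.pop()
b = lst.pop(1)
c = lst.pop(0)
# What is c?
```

After line 1: lst = [12, 15, 10, 3, 4]
After line 2 (pop() -> a = 4): lst = [12, 15, 10, 3]
After line 3 (pop(1) -> b = 15): lst = [12, 10, 3]
After line 4 (pop(0) -> c = 12): lst = [10, 3]

12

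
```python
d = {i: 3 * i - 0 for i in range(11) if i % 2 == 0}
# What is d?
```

{0: 0, 2: 6, 4: 12, 6: 18, 8: 24, 10: 30}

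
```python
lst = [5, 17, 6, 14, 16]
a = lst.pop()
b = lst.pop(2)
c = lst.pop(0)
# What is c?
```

After line 1: lst = [5, 17, 6, 14, 16]
After line 2 (pop() -> a = 16): lst = [5, 17, 6, 14]
After line 3 (pop(2) -> b = 6): lst = [5, 17, 14]
After line 4 (pop(0) -> c = 5): lst = [17, 14]

5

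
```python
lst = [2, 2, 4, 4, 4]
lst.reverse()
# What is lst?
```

[4, 4, 4, 2, 2]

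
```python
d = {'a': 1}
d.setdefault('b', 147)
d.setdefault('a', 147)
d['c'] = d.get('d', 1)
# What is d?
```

After line 1: d = {'a': 1}
After line 2 (setdefault adds 'b'=147): d = {'a': 1, 'b': 147}
After line 3 (setdefault 'a' no-op, already exists): d = {'a': 1, 'b': 147}
After line 4 (get('d', 1) returns default since 'd' not in d): d = {'a': 1, 'b': 147, 'c': 1}

{'a': 1, 'b': 147, 'c': 1}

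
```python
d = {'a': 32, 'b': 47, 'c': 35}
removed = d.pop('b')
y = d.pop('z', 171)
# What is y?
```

After line 1: d = {'a': 32, 'b': 47, 'c': 35}
After line 2 (pop 'b' returns 47): d = {'a': 32, 'c': 35}, removed = 47
After line 3 (pop 'z' missing, returns default 171): d = {'a': 32, 'c': 35}, y = 171

171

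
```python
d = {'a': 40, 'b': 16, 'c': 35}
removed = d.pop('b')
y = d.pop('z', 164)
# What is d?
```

After line 1: d = {'a': 40, 'b': 16, 'c': 35}
After line 2 (pop 'b' returns 16): d = {'a': 40, 'c': 35}, removed = 16
After line 3 (pop 'z' missing, returns default 164): d = {'a': 40, 'c': 35}, y = 164

{'a': 40, 'c': 35}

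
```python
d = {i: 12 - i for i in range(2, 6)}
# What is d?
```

{2: 10, 3: 9, 4: 8, 5: 7}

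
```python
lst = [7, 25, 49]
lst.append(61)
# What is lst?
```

[7, 25, 49, 61]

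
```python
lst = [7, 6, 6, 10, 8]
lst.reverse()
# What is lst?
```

[8, 10, 6, 6, 7]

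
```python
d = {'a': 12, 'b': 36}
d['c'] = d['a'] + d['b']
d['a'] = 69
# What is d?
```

After line 1: d = {'a': 12, 'b': 36}
After line 2 (d['c'] = 12 + 36): d = {'a': 12, 'b': 36, 'c': 48}
After line 3: d = {'a': 69, 'b': 36, 'c': 48}

{'a': 69, 'b': 36, 'c': 48}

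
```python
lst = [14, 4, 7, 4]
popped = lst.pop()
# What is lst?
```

[14, 4, 7]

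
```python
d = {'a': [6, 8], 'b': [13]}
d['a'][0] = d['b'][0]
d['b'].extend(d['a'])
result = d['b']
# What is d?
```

After line 1: d = {'a': [6, 8], 'b': [13]}
After line 2 (a[0] = b[0] = 13): d = {'a': [13, 8], 'b': [13]}
After line 3 (b.extend(a) appends [13, 8]): d = {'a': [13, 8], 'b': [13, 13, 8]}
After line 4: result = d['b'] = [13, 13, 8]

{'a': [13, 8], 'b': [13, 13, 8]}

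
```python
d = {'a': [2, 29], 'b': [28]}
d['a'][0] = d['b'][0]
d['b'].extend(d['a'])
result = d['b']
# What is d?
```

After line 1: d = {'a': [2, 29], 'b': [28]}
After line 2 (a[0] = b[0] = 28): d = {'a': [28, 29], 'b': [28]}
After line 3 (b.extend(a) appends [28, 29]): d = {'a': [28, 29], 'b': [28, 28, 29]}
After line 4: result = d['b'] = [28, 28, 29]

{'a': [28, 29], 'b': [28, 28, 29]}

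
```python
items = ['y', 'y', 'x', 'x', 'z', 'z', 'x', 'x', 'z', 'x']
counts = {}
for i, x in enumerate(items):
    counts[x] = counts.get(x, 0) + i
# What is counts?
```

Initial: counts = {}, items = ['y', 'y', 'x', 'x', 'z', 'z', 'x', 'x', 'z', 'x']
i=0, x='y': counts = {'y': 0}
i=1, x='y': counts = {'y': 1}
i=2, x='x': counts = {'y': 1, 'x': 2}
i=3, x='x': counts = {'y': 1, 'x': 5}
i=4, x='z': counts = {'y': 1, 'x': 5, 'z': 4}
i=5, x='z': counts = {'y': 1, 'x': 5, 'z': 9}
i=6, x='x': counts = {'y': 1, 'x': 11, 'z': 9}
i=7, x='x': counts = {'y': 1, 'x': 18, 'z': 9}
i=8, x='z': counts = {'y': 1, 'x': 18, 'z': 17}
i=9, x='x': counts = {'y': 1, 'x': 27, 'z': 17}

{'y': 1, 'x': 27, 'z': 17}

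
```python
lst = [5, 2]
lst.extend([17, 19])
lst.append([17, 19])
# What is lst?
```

After line 1: lst = [5, 2]
After line 2 (extend unpacks [17, 19]): lst = [5, 2, 17, 19]
After line 3 (append adds [17, 19] as single element): lst = [5, 2, 17, 19, [17, 19]]

[5, 2, 17, 19, [17, 19]]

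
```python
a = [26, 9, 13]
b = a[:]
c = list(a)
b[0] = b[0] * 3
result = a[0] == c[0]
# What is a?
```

After line 1: a = [26, 9, 13]
After line 2 (b = a[:], copy): a = [26, 9, 13], b = [26, 9, 13]
After line 3 (c = list(a) is a copy, new object): c = [26, 9, 13]
After line 4 (b[0] = 26 * 3 = 78; only b mutates (copy)): a = [26, 9, 13], b = [78, 9, 13], c = [26, 9, 13]
After line 5 (a[0] = 26, c[0] = 26; result = True)

[26, 9, 13]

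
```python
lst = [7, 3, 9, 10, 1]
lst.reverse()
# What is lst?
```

[1, 10, 9, 3, 7]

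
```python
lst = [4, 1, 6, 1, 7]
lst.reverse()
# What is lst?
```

[7, 1, 6, 1, 4]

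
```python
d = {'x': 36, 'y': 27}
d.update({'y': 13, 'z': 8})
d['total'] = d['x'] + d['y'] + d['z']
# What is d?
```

After line 1: d = {'x': 36, 'y': 27}
After line 2 (y overwritten, z added): d = {'x': 36, 'y': 13, 'z': 8}
After line 3 (total = 36 + 13 + 8 = 57): d = {'x': 36, 'y': 13, 'z': 8, 'total': 57}

{'x': 36, 'y': 13, 'z': 8, 'total': 57}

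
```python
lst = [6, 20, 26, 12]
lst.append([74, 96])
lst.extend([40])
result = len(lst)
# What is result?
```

After line 1: lst = [6, 20, 26, 12]
After line 2 (append adds [74, 96] as single element): lst = [6, 20, 26, 12, [74, 96]]
After line 3 (extend unpacks [40], adds 40): lst = [6, 20, 26, 12, [74, 96], 40]
After line 4: result = len(lst) = 6

6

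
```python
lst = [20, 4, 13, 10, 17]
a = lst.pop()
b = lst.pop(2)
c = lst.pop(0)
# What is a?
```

After line 1: lst = [20, 4, 13, 10, 17]
After line 2 (pop() -> a = 17): lst = [20, 4, 13, 10]
After line 3 (pop(2) -> b = 13): lst = [20, 4, 10]
After line 4 (pop(0) -> c = 20): lst = [4, 10]

17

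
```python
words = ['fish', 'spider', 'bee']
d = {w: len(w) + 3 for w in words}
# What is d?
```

{'fish': 7, 'spider': 9, 'bee': 6}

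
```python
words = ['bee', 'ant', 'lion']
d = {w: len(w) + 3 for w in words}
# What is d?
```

{'bee': 6, 'ant': 6, 'lion': 7}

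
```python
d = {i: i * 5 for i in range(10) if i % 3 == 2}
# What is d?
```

{2: 10, 5: 25, 8: 40}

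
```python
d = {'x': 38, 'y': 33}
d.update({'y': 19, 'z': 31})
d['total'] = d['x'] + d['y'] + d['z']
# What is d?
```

After line 1: d = {'x': 38, 'y': 33}
After line 2 (y overwritten, z added): d = {'x': 38, 'y': 19, 'z': 31}
After line 3 (total = 38 + 19 + 31 = 88): d = {'x': 38, 'y': 19, 'z': 31, 'total': 88}

{'x': 38, 'y': 19, 'z': 31, 'total': 88}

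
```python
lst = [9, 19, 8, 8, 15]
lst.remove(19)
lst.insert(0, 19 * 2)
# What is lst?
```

After line 1: lst = [9, 19, 8, 8, 15]
After line 2 (remove first 19): lst = [9, 8, 8, 15]
After line 3 (insert 38 at index 0): lst = [38, 9, 8, 8, 15]

[38, 9, 8, 8, 15]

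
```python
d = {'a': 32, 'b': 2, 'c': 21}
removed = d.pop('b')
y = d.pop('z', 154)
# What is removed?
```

After line 1: d = {'a': 32, 'b': 2, 'c': 21}
After line 2 (pop 'b' returns 2): d = {'a': 32, 'c': 21}, removed = 2
After line 3 (pop 'z' missing, returns default 154): d = {'a': 32, 'c': 21}, y = 154

2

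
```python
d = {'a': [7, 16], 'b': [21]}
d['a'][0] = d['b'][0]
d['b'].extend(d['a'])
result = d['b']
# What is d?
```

After line 1: d = {'a': [7, 16], 'b': [21]}
After line 2 (a[0] = b[0] = 21): d = {'a': [21, 16], 'b': [21]}
After line 3 (b.extend(a) appends [21, 16]): d = {'a': [21, 16], 'b': [21, 21, 16]}
After line 4: result = d['b'] = [21, 21, 16]

{'a': [21, 16], 'b': [21, 21, 16]}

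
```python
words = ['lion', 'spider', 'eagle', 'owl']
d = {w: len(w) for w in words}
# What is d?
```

{'lion': 4, 'spider': 6, 'eagle': 5, 'owl': 3}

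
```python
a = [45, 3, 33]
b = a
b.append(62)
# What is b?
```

After line 1: a = [45, 3, 33]
After line 2 (b = a is an alias, same object): a = [45, 3, 33], b = [45, 3, 33]
After line 3 (b.append mutates the shared list): a = [45, 3, 33, 62], b = [45, 3, 33, 62]

[45, 3, 33, 62]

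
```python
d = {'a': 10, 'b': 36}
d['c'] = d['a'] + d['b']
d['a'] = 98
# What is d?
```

After line 1: d = {'a': 10, 'b': 36}
After line 2 (d['c'] = 10 + 36): d = {'a': 10, 'b': 36, 'c': 46}
After line 3: d = {'a': 98, 'b': 36, 'c': 46}

{'a': 98, 'b': 36, 'c': 46}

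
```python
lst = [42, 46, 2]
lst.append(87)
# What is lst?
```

[42, 46, 2, 87]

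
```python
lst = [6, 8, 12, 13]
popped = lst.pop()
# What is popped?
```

13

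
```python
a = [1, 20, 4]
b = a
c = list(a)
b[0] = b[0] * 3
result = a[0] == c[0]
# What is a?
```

After line 1: a = [1, 20, 4]
After line 2 (b = a, alias): a = [1, 20, 4], b = [1, 20, 4]
After line 3 (c = list(a) is a copy, new object): c = [1, 20, 4]
After line 4 (b[0] = 1 * 3 = 3; mutates shared a/b): a = b = [3, 20, 4], c = [1, 20, 4]
After line 5 (a[0] = 3, c[0] = 1; result = False)

[3, 20, 4]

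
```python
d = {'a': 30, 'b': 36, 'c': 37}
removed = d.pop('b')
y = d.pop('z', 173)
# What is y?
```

After line 1: d = {'a': 30, 'b': 36, 'c': 37}
After line 2 (pop 'b' returns 36): d = {'a': 30, 'c': 37}, removed = 36
After line 3 (pop 'z' missing, returns default 173): d = {'a': 30, 'c': 37}, y = 173

173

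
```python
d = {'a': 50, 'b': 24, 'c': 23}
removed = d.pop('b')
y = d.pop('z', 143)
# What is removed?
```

After line 1: d = {'a': 50, 'b': 24, 'c': 23}
After line 2 (pop 'b' returns 24): d = {'a': 50, 'c': 23}, removed = 24
After line 3 (pop 'z' missing, returns default 143): d = {'a': 50, 'c': 23}, y = 143

24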